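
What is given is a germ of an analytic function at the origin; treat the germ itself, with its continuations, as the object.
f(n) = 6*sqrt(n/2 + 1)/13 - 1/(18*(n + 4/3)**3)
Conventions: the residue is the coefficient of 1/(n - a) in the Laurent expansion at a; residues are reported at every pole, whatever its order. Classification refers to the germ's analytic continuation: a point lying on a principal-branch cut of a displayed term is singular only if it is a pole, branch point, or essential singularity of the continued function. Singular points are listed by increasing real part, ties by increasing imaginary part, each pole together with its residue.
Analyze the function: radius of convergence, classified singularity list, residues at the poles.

Radius of convergence at 0: 4/3.
At -2: an algebraic (square-root) branch point.
At -4/3: a pole of order 3; residue 0.

Denominator factor (n + 4/3)^3: pole of order 3 at -4/3, modulus 4/3.
Branch term (6/13)*sqrt(1 - n/(-2)): its argument vanishes at n = -2, a square-root branch point, modulus 2.
The radius of convergence is the smallest modulus among the singular points: 4/3.
The branch term is analytic at -4/3 and contributes nothing to the residue; only the rational part matters.
At the order-3 pole -4/3 set g(n) = (n - (-4/3))^3*(rational part) = -1/18.
Order-3 pole: residue = g''(a)/2; g''(-4/3) = 0, so the residue is 0.
List the singular points by increasing real part (a conjugate pair: the negative imaginary part first).


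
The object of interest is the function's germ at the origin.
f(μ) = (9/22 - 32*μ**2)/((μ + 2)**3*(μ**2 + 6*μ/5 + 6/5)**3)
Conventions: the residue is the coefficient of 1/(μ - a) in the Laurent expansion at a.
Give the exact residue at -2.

At the order-3 pole -2 set g(μ) = (μ - (-2))^3*f(μ) = (9/22 - 32*μ**2)/(μ**2 + 6*μ/5 + 6/5)**3.
Order-3 pole: residue = g''(a)/2; g''(-2) = -1522625/60368, so the residue is -1522625/120736.

The residue is -1522625/120736.


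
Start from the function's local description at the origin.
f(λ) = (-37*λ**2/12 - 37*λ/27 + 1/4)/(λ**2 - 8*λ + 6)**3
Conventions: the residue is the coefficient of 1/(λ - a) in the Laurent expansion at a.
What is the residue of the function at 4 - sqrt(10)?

The residue is (4783/576000)*sqrt(10).

The factor λ**2 - 8*λ + 6 splits as (λ - a)(λ - a') with a = 4 - sqrt(10), a' = 4 + sqrt(10). At the order-3 pole a set g(λ) = (λ - a)^3*f(λ) = [-37*λ**2/12 - 37*λ/27 + 1/4] / (λ - a')^3.
Order-3 pole: residue = g''(a)/2; g''(4 - sqrt(10)) = (4783/288000)*sqrt(10), so the residue is (4783/576000)*sqrt(10).


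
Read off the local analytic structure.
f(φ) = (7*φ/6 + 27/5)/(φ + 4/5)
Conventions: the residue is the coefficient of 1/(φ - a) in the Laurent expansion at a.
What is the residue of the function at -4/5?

The residue is 67/15.

At the order-1 pole -4/5 set g(φ) = (φ - (-4/5))*f(φ) = 7*φ/6 + 27/5.
Simple pole: residue = g(a) at a = -4/5, which is 67/15.


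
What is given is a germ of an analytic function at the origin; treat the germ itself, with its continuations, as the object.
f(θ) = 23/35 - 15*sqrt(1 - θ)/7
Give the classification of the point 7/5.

There is no denominator, hence no pole anywhere.
Branch term sqrt(1 - θ/(1)): argument at 7/5 is -2/5, nonzero, so 7/5 is not its branch point (a point on a principal cut is still regular for the continued germ).
So the germ continues analytically to 7/5.

The point is a regular point.


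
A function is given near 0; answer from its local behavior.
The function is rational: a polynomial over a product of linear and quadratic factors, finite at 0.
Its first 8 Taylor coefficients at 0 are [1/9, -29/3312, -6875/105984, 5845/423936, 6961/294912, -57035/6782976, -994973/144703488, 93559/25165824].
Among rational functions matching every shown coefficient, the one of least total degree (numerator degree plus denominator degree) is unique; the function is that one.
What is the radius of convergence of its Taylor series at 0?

No rational of total degree below 6 reproduces all 8 coefficients; solving the [2/4] Pade equations on them gives f(v) = (-5*v**2/32 + 7*v/23 + 16/9)/(v**2 + v/2 + 4)**2, whose expansion matches every shown term.
Denominator factor (v**2 + v/2 + 4)^2: discriminant -63/4, complex-conjugate roots (-1/4) + ((3/4)*sqrt(7))*i and (-1/4) - ((3/4)*sqrt(7))*i; poles of order 2, moduli 2 and 2.
The radius of convergence is the smallest modulus among the singular points: 2.

The radius of convergence is 2.


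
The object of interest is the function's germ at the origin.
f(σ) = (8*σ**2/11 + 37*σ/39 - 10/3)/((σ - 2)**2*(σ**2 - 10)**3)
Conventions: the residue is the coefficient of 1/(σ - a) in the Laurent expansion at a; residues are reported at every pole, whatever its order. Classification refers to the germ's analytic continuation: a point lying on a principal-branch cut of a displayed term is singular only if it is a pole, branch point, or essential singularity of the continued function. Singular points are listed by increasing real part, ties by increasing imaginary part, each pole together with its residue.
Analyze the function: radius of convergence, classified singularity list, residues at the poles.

Radius of convergence at 0: 2.
At -sqrt(10): a pole of order 3; residue 973/61776 - (5489/1123200)*sqrt(10).
At 2: a pole of order 2; residue -973/30888.
At sqrt(10): a pole of order 3; residue 973/61776 + (5489/1123200)*sqrt(10).


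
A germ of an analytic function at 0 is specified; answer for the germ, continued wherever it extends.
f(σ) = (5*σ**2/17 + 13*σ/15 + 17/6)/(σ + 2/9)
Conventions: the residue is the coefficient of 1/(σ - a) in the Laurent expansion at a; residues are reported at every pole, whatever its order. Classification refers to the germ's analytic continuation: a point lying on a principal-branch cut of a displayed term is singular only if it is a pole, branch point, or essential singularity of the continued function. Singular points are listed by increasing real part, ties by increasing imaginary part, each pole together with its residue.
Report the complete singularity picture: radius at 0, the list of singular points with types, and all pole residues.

Denominator factor (σ + 2/9): pole of order 1 at -2/9, modulus 2/9.
The radius of convergence is the smallest modulus among the singular points: 2/9.
At the order-1 pole -2/9 set g(σ) = (σ - (-2/9))*f(σ) = 5*σ**2/17 + 13*σ/15 + 17/6.
Simple pole: residue = g(a) at a = -2/9, which is 36563/13770.

Radius of convergence at 0: 2/9.
At -2/9: a pole of order 1; residue 36563/13770.


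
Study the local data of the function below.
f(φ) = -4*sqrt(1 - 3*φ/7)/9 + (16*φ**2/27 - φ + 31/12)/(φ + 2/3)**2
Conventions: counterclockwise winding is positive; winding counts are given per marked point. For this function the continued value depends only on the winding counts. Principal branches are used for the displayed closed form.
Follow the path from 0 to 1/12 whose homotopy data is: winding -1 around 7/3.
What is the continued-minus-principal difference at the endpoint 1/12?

Continued minus principal equals (4/21)*sqrt(21).

The rational part is single-valued and drops out of the difference; each branch term changes only by its own monodromy.
(-4/9)*sqrt(1 - φ/(7/3)): winding -1 is odd, the square root flips sign, contributing -2*(-4/9)*sqrt(1 - (1/12)/(7/3)) = -2*(-4/9)*sqrt(27/28) = (4/21)*sqrt(21).
Summing the contributions at φ = 1/12 gives (4/21)*sqrt(21).


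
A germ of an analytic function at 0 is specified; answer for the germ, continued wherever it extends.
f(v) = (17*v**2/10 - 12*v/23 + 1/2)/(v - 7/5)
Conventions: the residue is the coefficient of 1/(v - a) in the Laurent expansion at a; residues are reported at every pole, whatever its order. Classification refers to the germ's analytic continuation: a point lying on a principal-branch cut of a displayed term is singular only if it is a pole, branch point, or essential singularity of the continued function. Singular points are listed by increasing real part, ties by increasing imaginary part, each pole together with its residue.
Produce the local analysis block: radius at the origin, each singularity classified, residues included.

Radius of convergence at 0: 7/5.
At 7/5: a pole of order 1; residue 8917/2875.

Denominator factor (v - 7/5): pole of order 1 at 7/5, modulus 7/5.
The radius of convergence is the smallest modulus among the singular points: 7/5.
At the order-1 pole 7/5 set g(v) = (v - (7/5))*f(v) = 17*v**2/10 - 12*v/23 + 1/2.
Simple pole: residue = g(a) at a = 7/5, which is 8917/2875.


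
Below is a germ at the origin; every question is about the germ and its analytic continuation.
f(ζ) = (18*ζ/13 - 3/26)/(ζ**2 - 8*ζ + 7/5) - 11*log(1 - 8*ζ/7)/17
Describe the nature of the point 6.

The point is a regular point.

Denominator factors: ζ**2 - 8*ζ + 7/5 = -53/5 at ζ = 6 — none vanishes.
Branch term log(1 - ζ/(7/8)): argument at 6 is -41/7, nonzero, so 6 is not its branch point (a point on a principal cut is still regular for the continued germ).
So the germ continues analytically to 6.


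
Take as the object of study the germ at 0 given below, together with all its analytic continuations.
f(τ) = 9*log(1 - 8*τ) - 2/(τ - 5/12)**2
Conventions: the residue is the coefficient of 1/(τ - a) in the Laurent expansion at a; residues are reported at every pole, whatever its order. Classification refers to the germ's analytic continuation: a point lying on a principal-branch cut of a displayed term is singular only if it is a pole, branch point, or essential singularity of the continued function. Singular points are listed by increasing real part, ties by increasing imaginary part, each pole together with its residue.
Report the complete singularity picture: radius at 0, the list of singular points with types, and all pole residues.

Denominator factor (τ - 5/12)^2: pole of order 2 at 5/12, modulus 5/12.
Branch term (9)*log(1 - τ/(1/8)): its argument vanishes at τ = 1/8, a logarithmic branch point, modulus 1/8.
The radius of convergence is the smallest modulus among the singular points: 1/8.
The branch term is analytic at 5/12 and contributes nothing to the residue; only the rational part matters.
At the order-2 pole 5/12 set g(τ) = (τ - (5/12))^2*(rational part) = -2.
Order-2 pole: residue = g'(a); g'(5/12) = 0, so the residue is 0.
List the singular points by increasing real part (a conjugate pair: the negative imaginary part first).

Radius of convergence at 0: 1/8.
At 1/8: a logarithmic branch point.
At 5/12: a pole of order 2; residue 0.


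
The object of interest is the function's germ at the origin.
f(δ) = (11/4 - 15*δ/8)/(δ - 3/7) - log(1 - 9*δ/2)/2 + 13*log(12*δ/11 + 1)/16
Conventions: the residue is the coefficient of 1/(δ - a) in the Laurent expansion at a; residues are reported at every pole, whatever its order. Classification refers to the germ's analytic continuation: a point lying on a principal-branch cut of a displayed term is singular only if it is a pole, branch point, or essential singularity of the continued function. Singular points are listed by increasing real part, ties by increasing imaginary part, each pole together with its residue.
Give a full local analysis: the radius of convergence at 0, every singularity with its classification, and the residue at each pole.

Denominator factor (δ - 3/7): pole of order 1 at 3/7, modulus 3/7.
Branch term (-1/2)*log(1 - δ/(2/9)): its argument vanishes at δ = 2/9, a logarithmic branch point, modulus 2/9.
Branch term (13/16)*log(1 - δ/(-11/12)): its argument vanishes at δ = -11/12, a logarithmic branch point, modulus 11/12.
The radius of convergence is the smallest modulus among the singular points: 2/9.
The branch terms are analytic at 3/7 and contribute nothing to the residue; only the rational part matters.
At the order-1 pole 3/7 set g(δ) = (δ - (3/7))*(rational part) = 11/4 - 15*δ/8.
Simple pole: residue = g(a) at a = 3/7, which is 109/56.
List the singular points by increasing real part (a conjugate pair: the negative imaginary part first).

Radius of convergence at 0: 2/9.
At -11/12: a logarithmic branch point.
At 2/9: a logarithmic branch point.
At 3/7: a pole of order 1; residue 109/56.


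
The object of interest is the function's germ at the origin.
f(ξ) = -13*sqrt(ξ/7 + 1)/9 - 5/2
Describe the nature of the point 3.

There is no denominator, hence no pole anywhere.
Branch term sqrt(1 - ξ/(-7)): argument at 3 is 10/7, nonzero, so 3 is not its branch point (a point on a principal cut is still regular for the continued germ).
So the germ continues analytically to 3.

The point is a regular point.


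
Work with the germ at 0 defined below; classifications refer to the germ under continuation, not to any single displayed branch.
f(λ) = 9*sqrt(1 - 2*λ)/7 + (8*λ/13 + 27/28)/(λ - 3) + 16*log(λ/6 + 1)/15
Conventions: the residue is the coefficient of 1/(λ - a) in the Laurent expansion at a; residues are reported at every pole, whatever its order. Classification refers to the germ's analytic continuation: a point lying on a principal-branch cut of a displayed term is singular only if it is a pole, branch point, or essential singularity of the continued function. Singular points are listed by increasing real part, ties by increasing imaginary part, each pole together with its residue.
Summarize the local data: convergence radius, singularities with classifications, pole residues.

Radius of convergence at 0: 1/2.
At -6: a logarithmic branch point.
At 1/2: an algebraic (square-root) branch point.
At 3: a pole of order 1; residue 1023/364.

Denominator factor (λ - 3): pole of order 1 at 3, modulus 3.
Branch term (16/15)*log(1 - λ/(-6)): its argument vanishes at λ = -6, a logarithmic branch point, modulus 6.
Branch term (9/7)*sqrt(1 - λ/(1/2)): its argument vanishes at λ = 1/2, a square-root branch point, modulus 1/2.
The radius of convergence is the smallest modulus among the singular points: 1/2.
The branch terms are analytic at 3 and contribute nothing to the residue; only the rational part matters.
At the order-1 pole 3 set g(λ) = (λ - (3))*(rational part) = 8*λ/13 + 27/28.
Simple pole: residue = g(a) at a = 3, which is 1023/364.
List the singular points by increasing real part (a conjugate pair: the negative imaginary part first).


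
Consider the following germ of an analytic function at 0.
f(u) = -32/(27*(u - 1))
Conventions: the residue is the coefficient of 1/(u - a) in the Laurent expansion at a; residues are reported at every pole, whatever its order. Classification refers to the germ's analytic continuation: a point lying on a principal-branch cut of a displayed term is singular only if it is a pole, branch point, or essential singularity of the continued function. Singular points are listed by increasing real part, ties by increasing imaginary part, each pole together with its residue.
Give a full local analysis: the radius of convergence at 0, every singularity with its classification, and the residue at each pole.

Radius of convergence at 0: 1.
At 1: a pole of order 1; residue -32/27.

Denominator factor (u - 1): pole of order 1 at 1, modulus 1.
The radius of convergence is the smallest modulus among the singular points: 1.
At the order-1 pole 1 set g(u) = (u - (1))*f(u) = -32/27.
Simple pole: residue = g(a) at a = 1, which is -32/27.


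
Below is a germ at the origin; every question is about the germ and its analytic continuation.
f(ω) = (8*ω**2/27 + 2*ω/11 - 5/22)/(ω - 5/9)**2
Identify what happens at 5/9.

The point is a pole of order 2.

The denominator factor ω - 5/9 vanishes at 5/9 and appears to the power 2; the numerator there equals -1675/48114, nonzero, and no other factor vanishes.
Hence a pole whose order is the multiplicity, 2.


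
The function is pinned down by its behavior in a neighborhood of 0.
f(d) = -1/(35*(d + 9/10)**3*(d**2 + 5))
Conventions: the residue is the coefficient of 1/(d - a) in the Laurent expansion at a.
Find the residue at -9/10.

At the order-3 pole -9/10 set g(d) = (d - (-9/10))^3*f(d) = -1/(35*(d**2 + 5)).
Order-3 pole: residue = g''(a)/2; g''(-9/10) = 1028000/1372860587, so the residue is 514000/1372860587.

The residue is 514000/1372860587.


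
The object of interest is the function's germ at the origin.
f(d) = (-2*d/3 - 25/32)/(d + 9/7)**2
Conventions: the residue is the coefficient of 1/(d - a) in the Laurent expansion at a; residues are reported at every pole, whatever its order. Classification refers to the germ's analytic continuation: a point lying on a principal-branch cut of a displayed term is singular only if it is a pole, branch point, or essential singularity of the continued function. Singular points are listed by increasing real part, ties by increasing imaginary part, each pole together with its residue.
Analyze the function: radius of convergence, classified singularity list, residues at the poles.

Denominator factor (d + 9/7)^2: pole of order 2 at -9/7, modulus 9/7.
The radius of convergence is the smallest modulus among the singular points: 9/7.
At the order-2 pole -9/7 set g(d) = (d - (-9/7))^2*f(d) = -2*d/3 - 25/32.
Order-2 pole: residue = g'(a); g'(-9/7) = -2/3, so the residue is -2/3.

Radius of convergence at 0: 9/7.
At -9/7: a pole of order 2; residue -2/3.


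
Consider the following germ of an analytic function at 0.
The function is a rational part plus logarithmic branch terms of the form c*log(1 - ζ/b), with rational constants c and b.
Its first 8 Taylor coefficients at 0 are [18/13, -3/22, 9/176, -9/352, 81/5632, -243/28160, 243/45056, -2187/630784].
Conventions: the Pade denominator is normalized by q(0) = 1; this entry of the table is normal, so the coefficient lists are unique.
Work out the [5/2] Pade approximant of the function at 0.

The Pade approximant has numerator coefficients [18/13, 2697/2002, 4419/16016, -9/1232, 27/39424, -27/394240]; denominator coefficients [1, 15/14, 15/56].

Taylor coefficients needed (read off): a_0 = 18/13, a_1 = -3/22, a_2 = 9/176, a_3 = -9/352, a_4 = 81/5632, a_5 = -243/28160, a_6 = 243/45056, a_7 = -2187/630784.
Write the denominator as Q(ζ) = 1 + q1*ζ + q2*ζ^2. Requiring Q*f - P = O(ζ^8) with deg P <= 5 kills the coefficients of ζ^6..ζ^7 in Q*f:
  ζ^6: a_6 + q1*a_5 + q2*a_4 = 0, i.e. 243/45056 + (-243/28160)*q1 + (81/5632)*q2 = 0.
  ζ^7: a_7 + q1*a_6 + q2*a_5 = 0, i.e. -2187/630784 + (243/45056)*q1 + (-243/28160)*q2 = 0.
Solving this linear system: q1 = 15/14, q2 = 15/56.
The numerator is Q*f truncated at degree 5: P0 = a_0 = 18/13; P1 = a_1 + q1*a_0 = 2697/2002; P2 = a_2 + q1*a_1 + q2*a_0 = 4419/16016; P3 = a_3 + q1*a_2 + q2*a_1 = -9/1232; P4 = a_4 + q1*a_3 + q2*a_2 = 27/39424; P5 = a_5 + q1*a_4 + q2*a_3 = -27/394240.


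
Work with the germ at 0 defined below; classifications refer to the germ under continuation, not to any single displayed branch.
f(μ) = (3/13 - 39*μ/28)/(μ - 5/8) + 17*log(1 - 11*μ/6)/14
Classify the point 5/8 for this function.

The denominator factor μ - 5/8 vanishes at 5/8 and appears to the power 1; the numerator there equals -1863/2912, nonzero, and no other factor vanishes.
The branch terms are analytic at this point.
Hence a pole whose order is the multiplicity, 1.

The point is a pole of order 1.


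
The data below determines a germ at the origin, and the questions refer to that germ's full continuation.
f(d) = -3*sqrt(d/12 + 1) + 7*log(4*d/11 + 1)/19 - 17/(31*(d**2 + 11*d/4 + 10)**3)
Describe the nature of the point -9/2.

Denominator factors: d**2 + 11*d/4 + 10 = 143/8 at d = -9/2 — none vanishes.
Branch term log(1 - d/(-11/4)): argument at -9/2 is -7/11, nonzero, so -9/2 is not its branch point (a point on a principal cut is still regular for the continued germ).
Branch term sqrt(1 - d/(-12)): argument at -9/2 is 5/8, nonzero, so -9/2 is not its branch point (a point on a principal cut is still regular for the continued germ).
So the germ continues analytically to -9/2.

The point is a regular point.


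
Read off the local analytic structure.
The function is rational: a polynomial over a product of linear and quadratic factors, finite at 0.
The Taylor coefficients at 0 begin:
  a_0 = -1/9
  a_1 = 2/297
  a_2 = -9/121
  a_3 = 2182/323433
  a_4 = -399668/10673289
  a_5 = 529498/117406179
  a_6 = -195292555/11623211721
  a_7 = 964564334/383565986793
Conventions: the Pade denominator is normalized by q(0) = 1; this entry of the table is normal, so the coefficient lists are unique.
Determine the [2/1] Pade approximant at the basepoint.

The Pade approximant has numerator coefficients [-1/9, -724/216513, -527077/7144929]; denominator coefficients [1, 2182/24057].

Taylor coefficients needed (read off): a_0 = -1/9, a_1 = 2/297, a_2 = -9/121, a_3 = 2182/323433.
Write the denominator as Q(δ) = 1 + q1*δ. Requiring Q*f - P = O(δ^4) with deg P <= 2 kills the coefficients of δ^3..δ^3 in Q*f:
  δ^3: a_3 + q1*a_2 = 0, i.e. 2182/323433 + (-9/121)*q1 = 0.
Solving this linear system: q1 = 2182/24057.
The numerator is Q*f truncated at degree 2: P0 = a_0 = -1/9; P1 = a_1 + q1*a_0 = -724/216513; P2 = a_2 + q1*a_1 = -527077/7144929.


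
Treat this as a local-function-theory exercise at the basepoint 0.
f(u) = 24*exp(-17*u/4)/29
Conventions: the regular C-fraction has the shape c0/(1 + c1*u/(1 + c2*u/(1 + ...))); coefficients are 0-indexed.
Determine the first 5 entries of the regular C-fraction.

Taylor coefficients (expand at 0): a_0 = 24/29, a_1 = -102/29, a_2 = 867/116, a_3 = -4913/464, a_4 = 83521/7424.
c0 = a_0 = 24/29. Peel one level at a time: if S = 1 + c*u/S' with S'(0) = 1, then c is the u-coefficient of S and S' = c*u/(S - 1).
S_1 = c0/f = 1 + (17/4)*u + (289/32)*u^2 + ...; c1 = 17/4.
S_2 = c1*u/(S_1 - 1) = 1 + (-17/8)*u + (289/192)*u^2 + ...; c2 = -17/8.
S_3 = c2*u/(S_2 - 1) = 1 + (17/24)*u + (289/576)*u^2 + ...; c3 = 17/24.
S_4 = c3*u/(S_3 - 1) = 1 + (-17/24)*u + ...; c4 = -17/24.

The regular C-fraction coefficients are [24/29, 17/4, -17/8, 17/24, -17/24].


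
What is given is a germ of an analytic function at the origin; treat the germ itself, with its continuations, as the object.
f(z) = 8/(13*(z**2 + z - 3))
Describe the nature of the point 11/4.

The point is a regular point.

Denominator factors: z**2 + z - 3 = 117/16 at z = 11/4 — none vanishes.
So the germ continues analytically to 11/4.


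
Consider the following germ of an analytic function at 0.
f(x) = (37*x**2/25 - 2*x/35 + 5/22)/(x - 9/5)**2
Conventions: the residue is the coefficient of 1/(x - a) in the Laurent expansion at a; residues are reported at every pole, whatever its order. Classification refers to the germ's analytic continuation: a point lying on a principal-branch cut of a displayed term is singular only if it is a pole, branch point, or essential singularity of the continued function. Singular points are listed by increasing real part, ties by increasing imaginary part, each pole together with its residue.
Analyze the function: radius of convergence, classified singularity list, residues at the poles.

Denominator factor (x - 9/5)^2: pole of order 2 at 9/5, modulus 9/5.
The radius of convergence is the smallest modulus among the singular points: 9/5.
At the order-2 pole 9/5 set g(x) = (x - (9/5))^2*f(x) = 37*x**2/25 - 2*x/35 + 5/22.
Order-2 pole: residue = g'(a); g'(9/5) = 4612/875, so the residue is 4612/875.

Radius of convergence at 0: 9/5.
At 9/5: a pole of order 2; residue 4612/875.


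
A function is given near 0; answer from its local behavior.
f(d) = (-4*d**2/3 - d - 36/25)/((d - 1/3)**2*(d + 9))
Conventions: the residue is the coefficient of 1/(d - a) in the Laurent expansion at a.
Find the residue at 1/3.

The residue is -10603/58800.

At the order-2 pole 1/3 set g(d) = (d - (1/3))^2*f(d) = (-4*d**2/3 - d - 36/25)/(d + 9).
Order-2 pole: residue = g'(a); g'(1/3) = -10603/58800, so the residue is -10603/58800.


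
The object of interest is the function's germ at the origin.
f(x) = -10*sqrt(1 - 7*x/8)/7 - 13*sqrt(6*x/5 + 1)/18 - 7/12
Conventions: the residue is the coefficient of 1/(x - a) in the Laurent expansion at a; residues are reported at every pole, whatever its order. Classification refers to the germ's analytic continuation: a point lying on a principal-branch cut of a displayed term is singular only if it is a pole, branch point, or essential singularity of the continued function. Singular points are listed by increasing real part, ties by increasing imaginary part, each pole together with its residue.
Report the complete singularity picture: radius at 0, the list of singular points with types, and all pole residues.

Branch term (-10/7)*sqrt(1 - x/(8/7)): its argument vanishes at x = 8/7, a square-root branch point, modulus 8/7.
Branch term (-13/18)*sqrt(1 - x/(-5/6)): its argument vanishes at x = -5/6, a square-root branch point, modulus 5/6.
The radius of convergence is the smallest modulus among the singular points: 5/6.
List the singular points by increasing real part (a conjugate pair: the negative imaginary part first).

Radius of convergence at 0: 5/6.
At -5/6: an algebraic (square-root) branch point.
At 8/7: an algebraic (square-root) branch point.


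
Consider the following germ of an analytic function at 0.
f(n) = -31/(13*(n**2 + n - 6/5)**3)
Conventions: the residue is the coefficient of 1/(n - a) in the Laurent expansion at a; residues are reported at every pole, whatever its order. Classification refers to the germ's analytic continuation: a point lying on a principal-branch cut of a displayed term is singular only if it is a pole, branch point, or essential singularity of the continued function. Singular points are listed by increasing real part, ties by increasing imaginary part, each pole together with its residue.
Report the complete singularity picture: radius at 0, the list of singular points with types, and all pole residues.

Radius of convergence at 0: -1/2 + (1/10)*sqrt(145).
At -1/2 - (1/10)*sqrt(145): a pole of order 3; residue (4650/317057)*sqrt(145).
At -1/2 + (1/10)*sqrt(145): a pole of order 3; residue -(4650/317057)*sqrt(145).

Denominator factor (n**2 + n - 6/5)^3: discriminant 29/5, real irrational roots -1/2 + (1/10)*sqrt(145) and -1/2 - (1/10)*sqrt(145); poles of order 3, moduli -1/2 + (1/10)*sqrt(145) and 1/2 + (1/10)*sqrt(145).
The radius of convergence is the smallest modulus among the singular points: -1/2 + (1/10)*sqrt(145).
The factor n**2 + n - 6/5 splits as (n - a)(n - a') with a = -1/2 - (1/10)*sqrt(145), a' = -1/2 + (1/10)*sqrt(145). At the order-3 pole a set g(n) = (n - a)^3*f(n) = [-31/13] / (n - a')^3.
Order-3 pole: residue = g''(a)/2; g''(-1/2 - (1/10)*sqrt(145)) = (9300/317057)*sqrt(145), so the residue is (4650/317057)*sqrt(145).
The factor n**2 + n - 6/5 splits as (n - a)(n - a') with a = -1/2 + (1/10)*sqrt(145), a' = -1/2 - (1/10)*sqrt(145). At the order-3 pole a set g(n) = (n - a)^3*f(n) = [-31/13] / (n - a')^3.
Order-3 pole: residue = g''(a)/2; g''(-1/2 + (1/10)*sqrt(145)) = -(9300/317057)*sqrt(145), so the residue is -(4650/317057)*sqrt(145).
List the singular points by increasing real part (a conjugate pair: the negative imaginary part first).


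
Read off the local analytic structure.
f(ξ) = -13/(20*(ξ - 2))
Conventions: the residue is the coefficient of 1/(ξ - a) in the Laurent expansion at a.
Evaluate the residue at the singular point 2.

The residue is -13/20.

At the order-1 pole 2 set g(ξ) = (ξ - (2))*f(ξ) = -13/20.
Simple pole: residue = g(a) at a = 2, which is -13/20.


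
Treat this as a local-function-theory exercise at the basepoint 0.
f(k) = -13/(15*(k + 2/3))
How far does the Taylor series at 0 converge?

Denominator factor (k + 2/3): pole of order 1 at -2/3, modulus 2/3.
The radius of convergence is the smallest modulus among the singular points: 2/3.

The radius of convergence is 2/3.


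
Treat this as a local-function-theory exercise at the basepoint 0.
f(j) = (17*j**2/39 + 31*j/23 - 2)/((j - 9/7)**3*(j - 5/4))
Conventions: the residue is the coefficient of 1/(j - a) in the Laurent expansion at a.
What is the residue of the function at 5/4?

The residue is -7204372/897.

At the order-1 pole 5/4 set g(j) = (j - (5/4))*f(j) = (17*j**2/39 + 31*j/23 - 2)/(j - 9/7)**3.
Simple pole: residue = g(a) at a = 5/4, which is -7204372/897.


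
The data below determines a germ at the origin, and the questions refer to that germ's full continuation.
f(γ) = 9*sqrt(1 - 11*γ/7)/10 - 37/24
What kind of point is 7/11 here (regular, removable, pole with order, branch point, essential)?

The point is an algebraic (square-root) branch point.

The term (9/10)*sqrt(1 - γ/(7/11)) has argument 1 - 7/11/(7/11) = 0 at 7/11: a square-root (algebraic, two-sheeted) branch point; the remaining terms are analytic or single-valued there.


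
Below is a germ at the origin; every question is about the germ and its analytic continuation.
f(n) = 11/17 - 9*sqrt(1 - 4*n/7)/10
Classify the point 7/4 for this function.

The point is an algebraic (square-root) branch point.

The term (-9/10)*sqrt(1 - n/(7/4)) has argument 1 - 7/4/(7/4) = 0 at 7/4: a square-root (algebraic, two-sheeted) branch point; the remaining terms are analytic or single-valued there.


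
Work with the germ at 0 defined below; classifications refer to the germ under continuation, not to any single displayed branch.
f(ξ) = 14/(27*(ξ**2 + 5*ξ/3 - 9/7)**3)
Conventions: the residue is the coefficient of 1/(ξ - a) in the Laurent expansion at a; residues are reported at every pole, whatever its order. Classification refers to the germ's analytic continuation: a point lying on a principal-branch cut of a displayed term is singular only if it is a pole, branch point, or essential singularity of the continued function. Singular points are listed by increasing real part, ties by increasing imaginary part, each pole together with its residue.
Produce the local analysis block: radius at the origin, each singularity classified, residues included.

Denominator factor (ξ**2 + 5*ξ/3 - 9/7)^3: discriminant 499/63, real irrational roots -5/6 + (1/42)*sqrt(3493) and -5/6 - (1/42)*sqrt(3493); poles of order 3, moduli -5/6 + (1/42)*sqrt(3493) and 5/6 + (1/42)*sqrt(3493).
The radius of convergence is the smallest modulus among the singular points: -5/6 + (1/42)*sqrt(3493).
The factor ξ**2 + 5*ξ/3 - 9/7 splits as (ξ - a)(ξ - a') with a = -5/6 - (1/42)*sqrt(3493), a' = -5/6 + (1/42)*sqrt(3493). At the order-3 pole a set g(ξ) = (ξ - a)^3*f(ξ) = [14/27] / (ξ - a')^3.
Order-3 pole: residue = g''(a)/2; g''(-5/6 - (1/42)*sqrt(3493)) = -(74088/124251499)*sqrt(3493), so the residue is -(37044/124251499)*sqrt(3493).
The factor ξ**2 + 5*ξ/3 - 9/7 splits as (ξ - a)(ξ - a') with a = -5/6 + (1/42)*sqrt(3493), a' = -5/6 - (1/42)*sqrt(3493). At the order-3 pole a set g(ξ) = (ξ - a)^3*f(ξ) = [14/27] / (ξ - a')^3.
Order-3 pole: residue = g''(a)/2; g''(-5/6 + (1/42)*sqrt(3493)) = (74088/124251499)*sqrt(3493), so the residue is (37044/124251499)*sqrt(3493).
List the singular points by increasing real part (a conjugate pair: the negative imaginary part first).

Radius of convergence at 0: -5/6 + (1/42)*sqrt(3493).
At -5/6 - (1/42)*sqrt(3493): a pole of order 3; residue -(37044/124251499)*sqrt(3493).
At -5/6 + (1/42)*sqrt(3493): a pole of order 3; residue (37044/124251499)*sqrt(3493).


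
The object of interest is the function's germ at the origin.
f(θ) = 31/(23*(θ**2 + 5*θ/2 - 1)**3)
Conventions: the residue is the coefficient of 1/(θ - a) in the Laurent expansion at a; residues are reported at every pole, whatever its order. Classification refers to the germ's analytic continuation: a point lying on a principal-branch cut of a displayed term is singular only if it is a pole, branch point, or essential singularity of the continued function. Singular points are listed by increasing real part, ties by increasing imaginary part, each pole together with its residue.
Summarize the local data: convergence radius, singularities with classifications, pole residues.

Denominator factor (θ**2 + 5*θ/2 - 1)^3: discriminant 41/4, real irrational roots -5/4 + (1/4)*sqrt(41) and -5/4 - (1/4)*sqrt(41); poles of order 3, moduli -5/4 + (1/4)*sqrt(41) and 5/4 + (1/4)*sqrt(41).
The radius of convergence is the smallest modulus among the singular points: -5/4 + (1/4)*sqrt(41).
The factor θ**2 + 5*θ/2 - 1 splits as (θ - a)(θ - a') with a = -5/4 - (1/4)*sqrt(41), a' = -5/4 + (1/4)*sqrt(41). At the order-3 pole a set g(θ) = (θ - a)^3*f(θ) = [31/23] / (θ - a')^3.
Order-3 pole: residue = g''(a)/2; g''(-5/4 - (1/4)*sqrt(41)) = -(11904/1585183)*sqrt(41), so the residue is -(5952/1585183)*sqrt(41).
The factor θ**2 + 5*θ/2 - 1 splits as (θ - a)(θ - a') with a = -5/4 + (1/4)*sqrt(41), a' = -5/4 - (1/4)*sqrt(41). At the order-3 pole a set g(θ) = (θ - a)^3*f(θ) = [31/23] / (θ - a')^3.
Order-3 pole: residue = g''(a)/2; g''(-5/4 + (1/4)*sqrt(41)) = (11904/1585183)*sqrt(41), so the residue is (5952/1585183)*sqrt(41).
List the singular points by increasing real part (a conjugate pair: the negative imaginary part first).

Radius of convergence at 0: -5/4 + (1/4)*sqrt(41).
At -5/4 - (1/4)*sqrt(41): a pole of order 3; residue -(5952/1585183)*sqrt(41).
At -5/4 + (1/4)*sqrt(41): a pole of order 3; residue (5952/1585183)*sqrt(41).


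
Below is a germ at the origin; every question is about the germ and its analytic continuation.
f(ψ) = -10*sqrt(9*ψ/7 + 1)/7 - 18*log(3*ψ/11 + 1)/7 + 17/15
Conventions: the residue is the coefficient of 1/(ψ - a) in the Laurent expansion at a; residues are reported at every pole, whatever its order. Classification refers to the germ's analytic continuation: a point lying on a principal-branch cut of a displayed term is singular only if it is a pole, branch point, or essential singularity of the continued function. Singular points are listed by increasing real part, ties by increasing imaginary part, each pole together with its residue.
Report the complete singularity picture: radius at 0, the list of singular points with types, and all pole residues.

Branch term (-10/7)*sqrt(1 - ψ/(-7/9)): its argument vanishes at ψ = -7/9, a square-root branch point, modulus 7/9.
Branch term (-18/7)*log(1 - ψ/(-11/3)): its argument vanishes at ψ = -11/3, a logarithmic branch point, modulus 11/3.
The radius of convergence is the smallest modulus among the singular points: 7/9.
List the singular points by increasing real part (a conjugate pair: the negative imaginary part first).

Radius of convergence at 0: 7/9.
At -11/3: a logarithmic branch point.
At -7/9: an algebraic (square-root) branch point.


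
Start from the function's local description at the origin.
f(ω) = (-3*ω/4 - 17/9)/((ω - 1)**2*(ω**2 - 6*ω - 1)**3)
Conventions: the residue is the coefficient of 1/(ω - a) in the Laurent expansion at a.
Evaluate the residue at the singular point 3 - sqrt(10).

The factor ω**2 - 6*ω - 1 splits as (ω - a)(ω - a') with a = 3 - sqrt(10), a' = 3 + sqrt(10). At the order-3 pole a set g(ω) = (ω - a)^3*f(ω) = [(-3*ω/4 - 17/9)/(ω - 1)**2] / (ω - a')^3.
Order-3 pole: residue = g''(a)/2; g''(3 - sqrt(10)) = 163/7776 + (106387/15552000)*sqrt(10), so the residue is 163/15552 + (106387/31104000)*sqrt(10).

The residue is 163/15552 + (106387/31104000)*sqrt(10).


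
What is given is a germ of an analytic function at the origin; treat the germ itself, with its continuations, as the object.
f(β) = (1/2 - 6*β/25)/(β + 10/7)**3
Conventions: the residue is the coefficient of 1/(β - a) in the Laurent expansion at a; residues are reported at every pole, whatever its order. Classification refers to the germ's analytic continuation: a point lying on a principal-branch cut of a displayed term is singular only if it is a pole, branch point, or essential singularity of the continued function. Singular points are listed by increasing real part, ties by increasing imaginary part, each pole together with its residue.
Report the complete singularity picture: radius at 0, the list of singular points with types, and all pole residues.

Denominator factor (β + 10/7)^3: pole of order 3 at -10/7, modulus 10/7.
The radius of convergence is the smallest modulus among the singular points: 10/7.
At the order-3 pole -10/7 set g(β) = (β - (-10/7))^3*f(β) = 1/2 - 6*β/25.
Order-3 pole: residue = g''(a)/2; g''(-10/7) = 0, so the residue is 0.

Radius of convergence at 0: 10/7.
At -10/7: a pole of order 3; residue 0.


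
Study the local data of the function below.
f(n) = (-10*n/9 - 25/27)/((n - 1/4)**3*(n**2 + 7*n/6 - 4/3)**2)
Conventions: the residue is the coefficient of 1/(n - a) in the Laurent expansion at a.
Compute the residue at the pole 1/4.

At the order-3 pole 1/4 set g(n) = (n - (1/4))^3*f(n) = (-10*n/9 - 25/27)/(n**2 + 7*n/6 - 4/3)**2.
Order-3 pole: residue = g''(a)/2; g''(1/4) = -170024960/4879681, so the residue is -85012480/4879681.

The residue is -85012480/4879681.


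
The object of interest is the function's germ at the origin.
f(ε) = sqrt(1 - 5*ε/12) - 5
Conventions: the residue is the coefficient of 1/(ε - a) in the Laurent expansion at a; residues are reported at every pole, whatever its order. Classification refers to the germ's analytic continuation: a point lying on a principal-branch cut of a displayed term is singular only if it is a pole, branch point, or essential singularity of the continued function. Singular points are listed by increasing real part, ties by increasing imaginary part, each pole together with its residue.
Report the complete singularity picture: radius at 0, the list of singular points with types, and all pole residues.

Radius of convergence at 0: 12/5.
At 12/5: an algebraic (square-root) branch point.

Branch term (1)*sqrt(1 - ε/(12/5)): its argument vanishes at ε = 12/5, a square-root branch point, modulus 12/5.
The radius of convergence is the smallest modulus among the singular points: 12/5.


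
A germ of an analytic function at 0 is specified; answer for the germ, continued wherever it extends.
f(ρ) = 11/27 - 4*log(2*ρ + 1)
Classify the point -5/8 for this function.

The point is a regular point.

There is no denominator, hence no pole anywhere.
Branch term log(1 - ρ/(-1/2)): argument at -5/8 is -1/4, nonzero, so -5/8 is not its branch point (a point on a principal cut is still regular for the continued germ).
So the germ continues analytically to -5/8.


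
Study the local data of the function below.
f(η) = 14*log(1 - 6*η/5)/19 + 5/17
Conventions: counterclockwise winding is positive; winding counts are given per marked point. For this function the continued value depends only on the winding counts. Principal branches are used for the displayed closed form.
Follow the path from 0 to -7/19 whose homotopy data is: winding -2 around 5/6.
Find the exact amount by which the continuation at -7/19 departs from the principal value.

Continued minus principal equals -(56/19)*pi*i.

The rational part is single-valued and drops out of the difference; each branch term changes only by its own monodromy.
(14/19)*log(1 - η/(5/6)): each positive loop around 5/6 adds 2*pi*i to the log, so winding -2 contributes (14/19)*(-2)*2*pi*i = -(56/19)*pi*i.
Summing the contributions at η = -7/19 gives -(56/19)*pi*i.


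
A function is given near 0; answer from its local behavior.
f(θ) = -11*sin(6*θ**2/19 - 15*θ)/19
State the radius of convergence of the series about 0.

The factor sin(6*θ**2/19 - 15*θ) is entire and contributes no finite singular point.
The polynomial part has no poles.
No finite singular points: the Taylor series at 0 converges everywhere.

The radius of convergence is infinite.


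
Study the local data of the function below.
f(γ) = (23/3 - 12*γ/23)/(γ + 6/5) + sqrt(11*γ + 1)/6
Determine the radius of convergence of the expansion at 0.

The radius of convergence is 1/11.

Denominator factor (γ + 6/5): pole of order 1 at -6/5, modulus 6/5.
Branch term (1/6)*sqrt(1 - γ/(-1/11)): its argument vanishes at γ = -1/11, a square-root branch point, modulus 1/11.
The radius of convergence is the smallest modulus among the singular points: 1/11.


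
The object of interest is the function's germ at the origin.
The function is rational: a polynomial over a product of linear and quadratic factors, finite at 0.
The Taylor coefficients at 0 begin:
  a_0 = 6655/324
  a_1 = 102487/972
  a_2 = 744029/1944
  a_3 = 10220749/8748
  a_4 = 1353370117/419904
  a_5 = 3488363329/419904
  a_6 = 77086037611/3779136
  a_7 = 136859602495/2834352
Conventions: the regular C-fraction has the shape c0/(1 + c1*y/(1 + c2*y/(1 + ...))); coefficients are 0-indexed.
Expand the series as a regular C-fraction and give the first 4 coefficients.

The regular C-fraction coefficients are [6655/324, -77/15, 3473/2310, -2235985/1604526].
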